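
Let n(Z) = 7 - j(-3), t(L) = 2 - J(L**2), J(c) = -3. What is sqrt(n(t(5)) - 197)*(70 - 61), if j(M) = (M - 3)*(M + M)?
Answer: 9*I*sqrt(226) ≈ 135.3*I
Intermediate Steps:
t(L) = 5 (t(L) = 2 - 1*(-3) = 2 + 3 = 5)
j(M) = 2*M*(-3 + M) (j(M) = (-3 + M)*(2*M) = 2*M*(-3 + M))
n(Z) = -29 (n(Z) = 7 - 2*(-3)*(-3 - 3) = 7 - 2*(-3)*(-6) = 7 - 1*36 = 7 - 36 = -29)
sqrt(n(t(5)) - 197)*(70 - 61) = sqrt(-29 - 197)*(70 - 61) = sqrt(-226)*9 = (I*sqrt(226))*9 = 9*I*sqrt(226)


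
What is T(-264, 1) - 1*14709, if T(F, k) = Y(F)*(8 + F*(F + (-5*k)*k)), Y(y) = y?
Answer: -18765045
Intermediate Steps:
T(F, k) = F*(8 + F*(F - 5*k²)) (T(F, k) = F*(8 + F*(F + (-5*k)*k)) = F*(8 + F*(F - 5*k²)))
T(-264, 1) - 1*14709 = -264*(8 + (-264)² - 5*(-264)*1²) - 1*14709 = -264*(8 + 69696 - 5*(-264)*1) - 14709 = -264*(8 + 69696 + 1320) - 14709 = -264*71024 - 14709 = -18750336 - 14709 = -18765045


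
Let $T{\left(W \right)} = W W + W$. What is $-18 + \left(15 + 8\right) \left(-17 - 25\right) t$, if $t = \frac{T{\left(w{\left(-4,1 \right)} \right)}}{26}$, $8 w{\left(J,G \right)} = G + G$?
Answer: $- \frac{6159}{208} \approx -29.611$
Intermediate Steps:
$w{\left(J,G \right)} = \frac{G}{4}$ ($w{\left(J,G \right)} = \frac{G + G}{8} = \frac{2 G}{8} = \frac{G}{4}$)
$T{\left(W \right)} = W + W^{2}$ ($T{\left(W \right)} = W^{2} + W = W + W^{2}$)
$t = \frac{5}{416}$ ($t = \frac{\frac{1}{4} \cdot 1 \left(1 + \frac{1}{4} \cdot 1\right)}{26} = \frac{1 + \frac{1}{4}}{4} \cdot \frac{1}{26} = \frac{1}{4} \cdot \frac{5}{4} \cdot \frac{1}{26} = \frac{5}{16} \cdot \frac{1}{26} = \frac{5}{416} \approx 0.012019$)
$-18 + \left(15 + 8\right) \left(-17 - 25\right) t = -18 + \left(15 + 8\right) \left(-17 - 25\right) \frac{5}{416} = -18 + 23 \left(-42\right) \frac{5}{416} = -18 - \frac{2415}{208} = - \frac{6159}{208}$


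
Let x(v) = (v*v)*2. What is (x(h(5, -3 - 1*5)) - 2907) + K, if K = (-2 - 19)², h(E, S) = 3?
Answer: -2448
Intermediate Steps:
x(v) = 2*v² (x(v) = v²*2 = 2*v²)
K = 441 (K = (-21)² = 441)
(x(h(5, -3 - 1*5)) - 2907) + K = (2*3² - 2907) + 441 = (2*9 - 2907) + 441 = (18 - 2907) + 441 = -2889 + 441 = -2448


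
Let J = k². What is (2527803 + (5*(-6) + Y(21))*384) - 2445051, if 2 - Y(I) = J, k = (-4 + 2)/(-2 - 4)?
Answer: 215872/3 ≈ 71957.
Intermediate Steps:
k = ⅓ (k = -2/(-6) = -2*(-⅙) = ⅓ ≈ 0.33333)
J = ⅑ (J = (⅓)² = ⅑ ≈ 0.11111)
Y(I) = 17/9 (Y(I) = 2 - 1*⅑ = 2 - ⅑ = 17/9)
(2527803 + (5*(-6) + Y(21))*384) - 2445051 = (2527803 + (5*(-6) + 17/9)*384) - 2445051 = (2527803 + (-30 + 17/9)*384) - 2445051 = (2527803 - 253/9*384) - 2445051 = (2527803 - 32384/3) - 2445051 = 7551025/3 - 2445051 = 215872/3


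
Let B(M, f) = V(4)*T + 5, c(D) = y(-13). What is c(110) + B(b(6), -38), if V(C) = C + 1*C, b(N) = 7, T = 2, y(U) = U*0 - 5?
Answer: 16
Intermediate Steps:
y(U) = -5 (y(U) = 0 - 5 = -5)
V(C) = 2*C (V(C) = C + C = 2*C)
c(D) = -5
B(M, f) = 21 (B(M, f) = (2*4)*2 + 5 = 8*2 + 5 = 16 + 5 = 21)
c(110) + B(b(6), -38) = -5 + 21 = 16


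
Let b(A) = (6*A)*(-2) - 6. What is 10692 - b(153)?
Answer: 12534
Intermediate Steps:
b(A) = -6 - 12*A (b(A) = -12*A - 6 = -6 - 12*A)
10692 - b(153) = 10692 - (-6 - 12*153) = 10692 - (-6 - 1836) = 10692 - 1*(-1842) = 10692 + 1842 = 12534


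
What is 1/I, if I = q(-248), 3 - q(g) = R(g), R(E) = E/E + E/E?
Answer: 1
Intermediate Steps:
R(E) = 2 (R(E) = 1 + 1 = 2)
q(g) = 1 (q(g) = 3 - 1*2 = 3 - 2 = 1)
I = 1
1/I = 1/1 = 1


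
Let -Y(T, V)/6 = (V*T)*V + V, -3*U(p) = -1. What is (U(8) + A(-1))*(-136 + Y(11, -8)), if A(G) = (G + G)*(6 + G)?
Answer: 125048/3 ≈ 41683.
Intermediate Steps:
U(p) = ⅓ (U(p) = -⅓*(-1) = ⅓)
A(G) = 2*G*(6 + G) (A(G) = (2*G)*(6 + G) = 2*G*(6 + G))
Y(T, V) = -6*V - 6*T*V² (Y(T, V) = -6*((V*T)*V + V) = -6*((T*V)*V + V) = -6*(T*V² + V) = -6*(V + T*V²) = -6*V - 6*T*V²)
(U(8) + A(-1))*(-136 + Y(11, -8)) = (⅓ + 2*(-1)*(6 - 1))*(-136 - 6*(-8)*(1 + 11*(-8))) = (⅓ + 2*(-1)*5)*(-136 - 6*(-8)*(1 - 88)) = (⅓ - 10)*(-136 - 6*(-8)*(-87)) = -29*(-136 - 4176)/3 = -29/3*(-4312) = 125048/3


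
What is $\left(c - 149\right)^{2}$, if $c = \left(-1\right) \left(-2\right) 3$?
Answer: $20449$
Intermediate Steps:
$c = 6$ ($c = 2 \cdot 3 = 6$)
$\left(c - 149\right)^{2} = \left(6 - 149\right)^{2} = \left(-143\right)^{2} = 20449$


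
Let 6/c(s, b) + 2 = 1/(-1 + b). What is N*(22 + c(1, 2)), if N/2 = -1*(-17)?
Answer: 544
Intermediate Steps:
c(s, b) = 6/(-2 + 1/(-1 + b))
N = 34 (N = 2*(-1*(-17)) = 2*17 = 34)
N*(22 + c(1, 2)) = 34*(22 + 6*(1 - 1*2)/(-3 + 2*2)) = 34*(22 + 6*(1 - 2)/(-3 + 4)) = 34*(22 + 6*(-1)/1) = 34*(22 + 6*1*(-1)) = 34*(22 - 6) = 34*16 = 544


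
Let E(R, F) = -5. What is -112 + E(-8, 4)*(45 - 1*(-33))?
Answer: -502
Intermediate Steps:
-112 + E(-8, 4)*(45 - 1*(-33)) = -112 - 5*(45 - 1*(-33)) = -112 - 5*(45 + 33) = -112 - 5*78 = -112 - 390 = -502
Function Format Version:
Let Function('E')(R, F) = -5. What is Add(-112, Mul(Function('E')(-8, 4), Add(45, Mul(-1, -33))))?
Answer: -502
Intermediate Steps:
Add(-112, Mul(Function('E')(-8, 4), Add(45, Mul(-1, -33)))) = Add(-112, Mul(-5, Add(45, Mul(-1, -33)))) = Add(-112, Mul(-5, Add(45, 33))) = Add(-112, Mul(-5, 78)) = Add(-112, -390) = -502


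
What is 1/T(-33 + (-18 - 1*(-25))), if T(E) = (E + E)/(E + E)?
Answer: 1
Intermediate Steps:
T(E) = 1 (T(E) = (2*E)/((2*E)) = (2*E)*(1/(2*E)) = 1)
1/T(-33 + (-18 - 1*(-25))) = 1/1 = 1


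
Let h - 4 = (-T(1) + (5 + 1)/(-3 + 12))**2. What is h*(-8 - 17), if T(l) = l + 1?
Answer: -1300/9 ≈ -144.44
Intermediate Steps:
T(l) = 1 + l
h = 52/9 (h = 4 + (-(1 + 1) + (5 + 1)/(-3 + 12))**2 = 4 + (-1*2 + 6/9)**2 = 4 + (-2 + 6*(1/9))**2 = 4 + (-2 + 2/3)**2 = 4 + (-4/3)**2 = 4 + 16/9 = 52/9 ≈ 5.7778)
h*(-8 - 17) = 52*(-8 - 17)/9 = (52/9)*(-25) = -1300/9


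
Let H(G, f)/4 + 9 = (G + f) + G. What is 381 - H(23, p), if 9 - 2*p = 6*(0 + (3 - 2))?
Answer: 227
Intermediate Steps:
p = 3/2 (p = 9/2 - 3*(0 + (3 - 2)) = 9/2 - 3*(0 + 1) = 9/2 - 3 = 3/2 ≈ 1.5000)
H(G, f) = -36 + 4*f + 8*G (H(G, f) = -36 + 4*((G + f) + G) = -36 + 4*(f + 2*G) = -36 + (4*f + 8*G) = -36 + 4*f + 8*G)
381 - H(23, p) = 381 - (-36 + 4*(3/2) + 8*23) = 381 - (-36 + 6 + 184) = 381 - 1*154 = 381 - 154 = 227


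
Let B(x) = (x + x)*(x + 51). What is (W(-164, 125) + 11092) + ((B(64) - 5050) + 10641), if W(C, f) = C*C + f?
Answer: 58424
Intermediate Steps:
B(x) = 2*x*(51 + x) (B(x) = (2*x)*(51 + x) = 2*x*(51 + x))
W(C, f) = f + C² (W(C, f) = C² + f = f + C²)
(W(-164, 125) + 11092) + ((B(64) - 5050) + 10641) = ((125 + (-164)²) + 11092) + ((2*64*(51 + 64) - 5050) + 10641) = ((125 + 26896) + 11092) + ((2*64*115 - 5050) + 10641) = (27021 + 11092) + ((14720 - 5050) + 10641) = 38113 + (9670 + 10641) = 38113 + 20311 = 58424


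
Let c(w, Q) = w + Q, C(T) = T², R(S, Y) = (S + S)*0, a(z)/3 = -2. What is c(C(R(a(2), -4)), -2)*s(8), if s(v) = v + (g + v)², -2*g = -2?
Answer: -178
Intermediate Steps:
g = 1 (g = -½*(-2) = 1)
a(z) = -6 (a(z) = 3*(-2) = -6)
R(S, Y) = 0 (R(S, Y) = (2*S)*0 = 0)
s(v) = v + (1 + v)²
c(w, Q) = Q + w
c(C(R(a(2), -4)), -2)*s(8) = (-2 + 0²)*(8 + (1 + 8)²) = (-2 + 0)*(8 + 9²) = -2*(8 + 81) = -2*89 = -178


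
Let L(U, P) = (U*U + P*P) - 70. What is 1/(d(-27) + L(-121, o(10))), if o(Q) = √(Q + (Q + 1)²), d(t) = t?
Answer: 1/14675 ≈ 6.8143e-5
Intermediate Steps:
o(Q) = √(Q + (1 + Q)²)
L(U, P) = -70 + P² + U² (L(U, P) = (U² + P²) - 70 = (P² + U²) - 70 = -70 + P² + U²)
1/(d(-27) + L(-121, o(10))) = 1/(-27 + (-70 + (√(10 + (1 + 10)²))² + (-121)²)) = 1/(-27 + (-70 + (√(10 + 11²))² + 14641)) = 1/(-27 + (-70 + (√(10 + 121))² + 14641)) = 1/(-27 + (-70 + (√131)² + 14641)) = 1/(-27 + (-70 + 131 + 14641)) = 1/(-27 + 14702) = 1/14675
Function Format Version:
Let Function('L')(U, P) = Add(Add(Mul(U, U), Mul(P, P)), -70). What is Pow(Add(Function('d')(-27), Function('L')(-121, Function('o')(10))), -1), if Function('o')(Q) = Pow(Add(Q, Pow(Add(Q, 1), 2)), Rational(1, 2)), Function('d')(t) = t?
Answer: Rational(1, 14675) ≈ 6.8143e-5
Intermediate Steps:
Function('o')(Q) = Pow(Add(Q, Pow(Add(1, Q), 2)), Rational(1, 2))
Function('L')(U, P) = Add(-70, Pow(P, 2), Pow(U, 2)) (Function('L')(U, P) = Add(Add(Pow(U, 2), Pow(P, 2)), -70) = Add(Add(Pow(P, 2), Pow(U, 2)), -70) = Add(-70, Pow(P, 2), Pow(U, 2)))
Pow(Add(Function('d')(-27), Function('L')(-121, Function('o')(10))), -1) = Pow(Add(-27, Add(-70, Pow(Pow(Add(10, Pow(Add(1, 10), 2)), Rational(1, 2)), 2), Pow(-121, 2))), -1) = Pow(Add(-27, Add(-70, Pow(Pow(Add(10, Pow(11, 2)), Rational(1, 2)), 2), 14641)), -1) = Pow(Add(-27, Add(-70, Pow(Pow(Add(10, 121), Rational(1, 2)), 2), 14641)), -1) = Pow(Add(-27, Add(-70, Pow(Pow(131, Rational(1, 2)), 2), 14641)), -1) = Pow(Add(-27, Add(-70, 131, 14641)), -1) = Pow(Add(-27, 14702), -1) = Pow(14675, -1) = Rational(1, 14675)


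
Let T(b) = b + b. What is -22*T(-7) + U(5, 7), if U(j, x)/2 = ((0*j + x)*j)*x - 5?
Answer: 788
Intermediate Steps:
T(b) = 2*b
U(j, x) = -10 + 2*j*x² (U(j, x) = 2*(((0*j + x)*j)*x - 5) = 2*(((0 + x)*j)*x - 5) = 2*((x*j)*x - 5) = 2*((j*x)*x - 5) = 2*(j*x² - 5) = 2*(-5 + j*x²) = -10 + 2*j*x²)
-22*T(-7) + U(5, 7) = -44*(-7) + (-10 + 2*5*7²) = -22*(-14) + (-10 + 2*5*49) = 308 + (-10 + 490) = 308 + 480 = 788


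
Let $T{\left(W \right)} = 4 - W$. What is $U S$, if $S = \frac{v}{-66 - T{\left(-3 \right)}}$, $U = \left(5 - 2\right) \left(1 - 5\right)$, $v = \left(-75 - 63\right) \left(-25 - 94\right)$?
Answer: $\frac{197064}{73} \approx 2699.5$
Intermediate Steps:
$v = 16422$ ($v = \left(-138\right) \left(-119\right) = 16422$)
$U = -12$ ($U = 3 \left(-4\right) = -12$)
$S = - \frac{16422}{73}$ ($S = \frac{16422}{-66 - \left(4 - -3\right)} = \frac{16422}{-66 - \left(4 + 3\right)} = \frac{16422}{-66 - 7} = \frac{16422}{-73} = 16422 \left(- \frac{1}{73}\right) = - \frac{16422}{73} \approx -224.96$)
$U S = \left(-12\right) \left(- \frac{16422}{73}\right) = \frac{197064}{73}$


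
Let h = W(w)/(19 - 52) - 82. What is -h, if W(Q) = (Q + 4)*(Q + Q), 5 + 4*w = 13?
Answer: 910/11 ≈ 82.727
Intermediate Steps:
w = 2 (w = -5/4 + (1/4)*13 = -5/4 + 13/4 = 2)
W(Q) = 2*Q*(4 + Q) (W(Q) = (4 + Q)*(2*Q) = 2*Q*(4 + Q))
h = -910/11 (h = (2*2*(4 + 2))/(19 - 52) - 82 = (2*2*6)/(-33) - 82 = 24*(-1/33) - 82 = -8/11 - 82 = -910/11 ≈ -82.727)
-h = -1*(-910/11) = 910/11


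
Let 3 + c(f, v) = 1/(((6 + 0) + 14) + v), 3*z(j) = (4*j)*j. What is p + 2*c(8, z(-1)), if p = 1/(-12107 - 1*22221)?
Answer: -811003/137312 ≈ -5.9063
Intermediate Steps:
z(j) = 4*j²/3 (z(j) = ((4*j)*j)/3 = (4*j²)/3 = 4*j²/3)
c(f, v) = -3 + 1/(20 + v) (c(f, v) = -3 + 1/(((6 + 0) + 14) + v) = -3 + 1/((6 + 14) + v) = -3 + 1/(20 + v))
p = -1/34328 (p = 1/(-12107 - 22221) = 1/(-34328) = -1/34328 ≈ -2.9131e-5)
p + 2*c(8, z(-1)) = -1/34328 + 2*((-59 - 4*(-1)²)/(20 + (4/3)*(-1)²)) = -1/34328 + 2*((-59 - 4)/(20 + (4/3)*1)) = -1/34328 + 2*((-59 - 3*4/3)/(20 + 4/3)) = -1/34328 + 2*((-59 - 4)/(64/3)) = -1/34328 + 2*((3/64)*(-63)) = -1/34328 + 2*(-189/64) = -1/34328 - 189/32 = -811003/137312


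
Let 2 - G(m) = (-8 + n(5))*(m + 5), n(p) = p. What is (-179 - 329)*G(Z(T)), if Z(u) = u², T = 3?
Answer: -22352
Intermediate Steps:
G(m) = 17 + 3*m (G(m) = 2 - (-8 + 5)*(m + 5) = 2 - (-3)*(5 + m) = 2 - (-15 - 3*m) = 2 + (15 + 3*m) = 17 + 3*m)
(-179 - 329)*G(Z(T)) = (-179 - 329)*(17 + 3*3²) = -508*(17 + 3*9) = -508*(17 + 27) = -508*44 = -22352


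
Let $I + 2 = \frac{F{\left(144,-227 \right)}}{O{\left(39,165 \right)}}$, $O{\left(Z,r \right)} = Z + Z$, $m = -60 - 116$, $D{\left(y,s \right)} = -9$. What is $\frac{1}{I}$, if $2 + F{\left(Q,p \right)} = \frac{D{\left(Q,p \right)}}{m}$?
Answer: $- \frac{13728}{27799} \approx -0.49383$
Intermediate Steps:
$m = -176$ ($m = -60 - 116 = -176$)
$F{\left(Q,p \right)} = - \frac{343}{176}$ ($F{\left(Q,p \right)} = -2 - \frac{9}{-176} = -2 - - \frac{9}{176} = -2 + \frac{9}{176} = - \frac{343}{176}$)
$O{\left(Z,r \right)} = 2 Z$
$I = - \frac{27799}{13728}$ ($I = -2 - \frac{343}{176 \cdot 2 \cdot 39} = -2 - \frac{343}{176 \cdot 78} = -2 - \frac{343}{13728} = - \frac{27799}{13728} \approx -2.025$)
$\frac{1}{I} = \frac{1}{- \frac{27799}{13728}} = - \frac{13728}{27799}$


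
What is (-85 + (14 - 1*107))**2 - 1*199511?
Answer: -167827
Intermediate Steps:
(-85 + (14 - 1*107))**2 - 1*199511 = (-85 + (14 - 107))**2 - 199511 = (-85 - 93)**2 - 199511 = (-178)**2 - 199511 = 31684 - 199511 = -167827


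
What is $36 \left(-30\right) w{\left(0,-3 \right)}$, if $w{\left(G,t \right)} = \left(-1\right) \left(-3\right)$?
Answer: $-3240$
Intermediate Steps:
$w{\left(G,t \right)} = 3$
$36 \left(-30\right) w{\left(0,-3 \right)} = 36 \left(-30\right) 3 = \left(-1080\right) 3 = -3240$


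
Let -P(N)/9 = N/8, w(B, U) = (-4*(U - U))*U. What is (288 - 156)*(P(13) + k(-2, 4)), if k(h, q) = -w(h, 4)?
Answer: -3861/2 ≈ -1930.5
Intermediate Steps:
w(B, U) = 0 (w(B, U) = (-4*0)*U = 0*U = 0)
k(h, q) = 0 (k(h, q) = -1*0 = 0)
P(N) = -9*N/8
(288 - 156)*(P(13) + k(-2, 4)) = (288 - 156)*(-9/8*13 + 0) = 132*(-117/8 + 0) = 132*(-117/8) = -3861/2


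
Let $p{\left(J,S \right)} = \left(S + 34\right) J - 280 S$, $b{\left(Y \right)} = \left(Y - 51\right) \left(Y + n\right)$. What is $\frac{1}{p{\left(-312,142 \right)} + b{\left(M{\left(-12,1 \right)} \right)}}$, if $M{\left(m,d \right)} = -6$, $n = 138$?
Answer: $- \frac{1}{102196} \approx -9.7851 \cdot 10^{-6}$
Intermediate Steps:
$b{\left(Y \right)} = \left(-51 + Y\right) \left(138 + Y\right)$ ($b{\left(Y \right)} = \left(Y - 51\right) \left(Y + 138\right) = \left(-51 + Y\right) \left(138 + Y\right)$)
$p{\left(J,S \right)} = - 280 S + J \left(34 + S\right)$ ($p{\left(J,S \right)} = \left(34 + S\right) J - 280 S = J \left(34 + S\right) - 280 S = - 280 S + J \left(34 + S\right)$)
$\frac{1}{p{\left(-312,142 \right)} + b{\left(M{\left(-12,1 \right)} \right)}} = \frac{1}{\left(\left(-280\right) 142 + 34 \left(-312\right) - 44304\right) + \left(-7038 + \left(-6\right)^{2} + 87 \left(-6\right)\right)} = \frac{1}{\left(-39760 - 10608 - 44304\right) - 7524} = \frac{1}{-94672 - 7524} = \frac{1}{-102196} = - \frac{1}{102196}$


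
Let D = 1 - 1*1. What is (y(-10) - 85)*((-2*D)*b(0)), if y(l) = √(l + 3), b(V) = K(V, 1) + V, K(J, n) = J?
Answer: 0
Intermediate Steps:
D = 0 (D = 1 - 1 = 0)
b(V) = 2*V (b(V) = V + V = 2*V)
y(l) = √(3 + l)
(y(-10) - 85)*((-2*D)*b(0)) = (√(3 - 10) - 85)*((-2*0)*(2*0)) = (√(-7) - 85)*(0*0) = (I*√7 - 85)*0 = (-85 + I*√7)*0 = 0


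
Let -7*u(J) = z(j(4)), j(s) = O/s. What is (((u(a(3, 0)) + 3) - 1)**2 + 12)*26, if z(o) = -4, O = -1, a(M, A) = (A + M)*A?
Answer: 23712/49 ≈ 483.92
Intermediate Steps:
a(M, A) = A*(A + M)
j(s) = -1/s
u(J) = 4/7 (u(J) = -1/7*(-4) = 4/7)
(((u(a(3, 0)) + 3) - 1)**2 + 12)*26 = (((4/7 + 3) - 1)**2 + 12)*26 = ((25/7 - 1)**2 + 12)*26 = ((18/7)**2 + 12)*26 = (324/49 + 12)*26 = (912/49)*26 = 23712/49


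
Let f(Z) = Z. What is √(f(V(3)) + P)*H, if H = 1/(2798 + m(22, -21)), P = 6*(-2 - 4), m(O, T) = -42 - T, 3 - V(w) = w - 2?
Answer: I*√34/2777 ≈ 0.0020997*I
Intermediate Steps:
V(w) = 5 - w (V(w) = 3 - (w - 2) = 3 - (-2 + w) = 3 + (2 - w) = 5 - w)
P = -36 (P = 6*(-6) = -36)
H = 1/2777 (H = 1/(2798 + (-42 - 1*(-21))) = 1/(2798 + (-42 + 21)) = 1/(2798 - 21) = 1/2777 ≈ 0.00036010)
√(f(V(3)) + P)*H = √((5 - 1*3) - 36)*(1/2777) = √((5 - 3) - 36)*(1/2777) = √(2 - 36)*(1/2777) = √(-34)*(1/2777) = (I*√34)*(1/2777) = I*√34/2777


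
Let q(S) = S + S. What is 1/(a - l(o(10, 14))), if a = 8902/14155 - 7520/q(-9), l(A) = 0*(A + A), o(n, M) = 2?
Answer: 127395/53302918 ≈ 0.0023900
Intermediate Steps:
q(S) = 2*S
l(A) = 0 (l(A) = 0*(2*A) = 0)
a = 53302918/127395 (a = 8902/14155 - 7520/(2*(-9)) = 8902*(1/14155) - 7520/(-18) = 8902/14155 - 7520*(-1/18) = 8902/14155 + 3760/9 = 53302918/127395 ≈ 418.41)
1/(a - l(o(10, 14))) = 1/(53302918/127395 - 1*0) = 1/(53302918/127395 + 0) = 1/(53302918/127395) = 127395/53302918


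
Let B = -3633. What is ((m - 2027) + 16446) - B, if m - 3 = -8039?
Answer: 10016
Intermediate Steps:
m = -8036 (m = 3 - 8039 = -8036)
((m - 2027) + 16446) - B = ((-8036 - 2027) + 16446) - 1*(-3633) = (-10063 + 16446) + 3633 = 6383 + 3633 = 10016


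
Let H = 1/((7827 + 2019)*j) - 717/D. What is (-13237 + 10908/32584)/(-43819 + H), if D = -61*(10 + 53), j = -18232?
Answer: 4132520475649713000/13680344746820607971 ≈ 0.30208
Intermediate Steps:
D = -3843 (D = -61*63 = -3843)
H = 14301143909/76651740144 (H = 1/((7827 + 2019)*(-18232)) - 717/(-3843) = -1/18232/9846 - 717*(-1/3843) = (1/9846)*(-1/18232) + 239/1281 = -1/179512272 + 239/1281 = 14301143909/76651740144 ≈ 0.18657)
(-13237 + 10908/32584)/(-43819 + H) = (-13237 + 10908/32584)/(-43819 + 14301143909/76651740144) = (-13237 + 10908*(1/32584))/(-3358788300226027/76651740144) = (-13237 + 2727/8146)*(-76651740144/3358788300226027) = -107825875/8146*(-76651740144/3358788300226027) = 4132520475649713000/13680344746820607971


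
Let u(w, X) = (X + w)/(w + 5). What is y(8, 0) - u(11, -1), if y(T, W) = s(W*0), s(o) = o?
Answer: -5/8 ≈ -0.62500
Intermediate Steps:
y(T, W) = 0 (y(T, W) = W*0 = 0)
u(w, X) = (X + w)/(5 + w)
y(8, 0) - u(11, -1) = 0 - (-1 + 11)/(5 + 11) = 0 - 10/16 = 0 - 1*5/8 = 0 - 5/8 = -5/8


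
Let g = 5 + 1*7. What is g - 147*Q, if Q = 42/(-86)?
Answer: 3603/43 ≈ 83.791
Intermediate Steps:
g = 12 (g = 5 + 7 = 12)
Q = -21/43 (Q = 42*(-1/86) = -21/43 ≈ -0.48837)
g - 147*Q = 12 - 147*(-21/43) = 12 + 3087/43 = 3603/43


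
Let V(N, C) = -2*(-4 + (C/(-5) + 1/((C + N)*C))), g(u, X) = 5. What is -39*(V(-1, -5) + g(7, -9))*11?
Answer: -23452/5 ≈ -4690.4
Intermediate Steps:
V(N, C) = 8 + 2*C/5 - 2/(C*(C + N)) (V(N, C) = -2*(-4 + (C*(-⅕) + 1/(C*(C + N)))) = -2*(-4 + (-C/5 + 1/(C*(C + N)))) = -2*(-4 - C/5 + 1/(C*(C + N))) = 8 + 2*C/5 - 2/(C*(C + N)))
-39*(V(-1, -5) + g(7, -9))*11 = -39*((⅖)*(-5 + (-5)³ + 20*(-5)² - 1*(-5)² + 20*(-5)*(-1))/(-5*(-5 - 1)) + 5)*11 = -39*((⅖)*(-⅕)*(-5 - 125 + 20*25 - 1*25 + 100)/(-6) + 5)*11 = -39*((⅖)*(-⅕)*(-⅙)*(-5 - 125 + 500 - 25 + 100) + 5)*11 = -39*((⅖)*(-⅕)*(-⅙)*445 + 5)*11 = -39*(89/15 + 5)*11 = -39*164/15*11 = -2132/5*11 = -23452/5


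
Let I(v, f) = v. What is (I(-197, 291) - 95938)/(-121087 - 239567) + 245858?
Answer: 29556589089/120218 ≈ 2.4586e+5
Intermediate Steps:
(I(-197, 291) - 95938)/(-121087 - 239567) + 245858 = (-197 - 95938)/(-121087 - 239567) + 245858 = -96135/(-360654) + 245858 = -96135*(-1/360654) + 245858 = 32045/120218 + 245858 = 29556589089/120218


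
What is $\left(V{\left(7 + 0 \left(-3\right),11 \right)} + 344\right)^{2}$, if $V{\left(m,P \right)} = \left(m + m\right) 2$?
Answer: $138384$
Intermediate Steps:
$V{\left(m,P \right)} = 4 m$ ($V{\left(m,P \right)} = 2 m 2 = 4 m$)
$\left(V{\left(7 + 0 \left(-3\right),11 \right)} + 344\right)^{2} = \left(4 \left(7 + 0 \left(-3\right)\right) + 344\right)^{2} = \left(4 \left(7 + 0\right) + 344\right)^{2} = \left(4 \cdot 7 + 344\right)^{2} = \left(28 + 344\right)^{2} = 372^{2} = 138384$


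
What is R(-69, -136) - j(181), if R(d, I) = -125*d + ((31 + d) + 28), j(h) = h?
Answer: 8434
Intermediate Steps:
R(d, I) = 59 - 124*d (R(d, I) = -125*d + (59 + d) = 59 - 124*d)
R(-69, -136) - j(181) = (59 - 124*(-69)) - 1*181 = (59 + 8556) - 181 = 8615 - 181 = 8434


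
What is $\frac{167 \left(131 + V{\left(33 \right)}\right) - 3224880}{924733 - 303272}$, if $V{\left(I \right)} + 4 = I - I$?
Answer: $- \frac{3203671}{621461} \approx -5.1551$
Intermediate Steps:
$V{\left(I \right)} = -4$ ($V{\left(I \right)} = -4 + \left(I - I\right) = -4 + 0 = -4$)
$\frac{167 \left(131 + V{\left(33 \right)}\right) - 3224880}{924733 - 303272} = \frac{167 \left(131 - 4\right) - 3224880}{924733 - 303272} = \frac{167 \cdot 127 - 3224880}{621461} = \left(21209 - 3224880\right) \frac{1}{621461} = \left(-3203671\right) \frac{1}{621461} = - \frac{3203671}{621461}$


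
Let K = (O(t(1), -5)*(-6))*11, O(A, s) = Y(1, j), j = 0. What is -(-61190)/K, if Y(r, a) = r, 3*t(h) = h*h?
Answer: -30595/33 ≈ -927.12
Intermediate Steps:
t(h) = h²/3 (t(h) = (h*h)/3 = h²/3)
O(A, s) = 1
K = -66 (K = (1*(-6))*11 = -6*11 = -66)
-(-61190)/K = -(-61190)/(-66) = -(-61190)*(-1)/66 = -29*1055/33 = -30595/33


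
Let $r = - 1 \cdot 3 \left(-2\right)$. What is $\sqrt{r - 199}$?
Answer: $i \sqrt{193} \approx 13.892 i$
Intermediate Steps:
$r = 6$ ($r = \left(-1\right) 3 \left(-2\right) = \left(-3\right) \left(-2\right) = 6$)
$\sqrt{r - 199} = \sqrt{6 - 199} = \sqrt{-193} = i \sqrt{193}$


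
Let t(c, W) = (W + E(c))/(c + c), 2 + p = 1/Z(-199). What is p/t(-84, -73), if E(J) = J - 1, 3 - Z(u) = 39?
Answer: -511/237 ≈ -2.1561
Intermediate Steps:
Z(u) = -36 (Z(u) = 3 - 1*39 = 3 - 39 = -36)
E(J) = -1 + J
p = -73/36 (p = -2 + 1/(-36) = -2 - 1/36 = -73/36 ≈ -2.0278)
t(c, W) = (-1 + W + c)/(2*c) (t(c, W) = (W + (-1 + c))/(c + c) = (-1 + W + c)/((2*c)) = (-1 + W + c)*(1/(2*c)) = (-1 + W + c)/(2*c))
p/t(-84, -73) = -73*(-168/(-1 - 73 - 84))/36 = -73/(36*((½)*(-1/84)*(-158))) = -73/(36*79/84) = -73/36*84/79 = -511/237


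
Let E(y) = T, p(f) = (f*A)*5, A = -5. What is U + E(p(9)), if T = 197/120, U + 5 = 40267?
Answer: 4831637/120 ≈ 40264.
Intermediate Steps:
U = 40262 (U = -5 + 40267 = 40262)
p(f) = -25*f (p(f) = (f*(-5))*5 = -5*f*5 = -25*f)
T = 197/120 (T = 197*(1/120) = 197/120 ≈ 1.6417)
E(y) = 197/120
U + E(p(9)) = 40262 + 197/120 = 4831637/120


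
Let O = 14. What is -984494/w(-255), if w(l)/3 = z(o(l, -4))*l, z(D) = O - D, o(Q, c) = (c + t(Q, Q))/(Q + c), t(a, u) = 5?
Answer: 254983946/2774655 ≈ 91.898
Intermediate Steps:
o(Q, c) = (5 + c)/(Q + c) (o(Q, c) = (c + 5)/(Q + c) = (5 + c)/(Q + c))
z(D) = 14 - D
w(l) = 3*l*(14 - 1/(-4 + l)) (w(l) = 3*((14 - (5 - 4)/(l - 4))*l) = 3*((14 - 1/(-4 + l))*l) = 3*(l*(14 - 1/(-4 + l))) = 3*l*(14 - 1/(-4 + l)))
-984494/w(-255) = -984494*(-(-4 - 255)/(765*(-57 + 14*(-255)))) = -984494*259/(765*(-57 - 3570)) = -984494/(3*(-255)*(-1/259)*(-3627)) = -984494/(-2774655/259) = -984494*(-259/2774655) = 254983946/2774655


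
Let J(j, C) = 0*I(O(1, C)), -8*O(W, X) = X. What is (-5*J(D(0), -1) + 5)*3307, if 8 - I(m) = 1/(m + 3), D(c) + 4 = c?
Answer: 16535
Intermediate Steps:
O(W, X) = -X/8
D(c) = -4 + c
I(m) = 8 - 1/(3 + m) (I(m) = 8 - 1/(m + 3) = 8 - 1/(3 + m))
J(j, C) = 0 (J(j, C) = 0*((23 + 8*(-C/8))/(3 - C/8)) = 0*((23 - C)/(3 - C/8)) = 0)
(-5*J(D(0), -1) + 5)*3307 = (-5*0 + 5)*3307 = (0 + 5)*3307 = 5*3307 = 16535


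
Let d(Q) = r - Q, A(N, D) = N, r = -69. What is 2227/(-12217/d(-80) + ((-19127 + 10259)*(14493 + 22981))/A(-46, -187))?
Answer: 563431/1827475885 ≈ 0.00030831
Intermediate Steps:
d(Q) = -69 - Q
2227/(-12217/d(-80) + ((-19127 + 10259)*(14493 + 22981))/A(-46, -187)) = 2227/(-12217/(-69 - 1*(-80)) + ((-19127 + 10259)*(14493 + 22981))/(-46)) = 2227/(-12217/(-69 + 80) - 8868*37474*(-1/46)) = 2227/(-12217/11 - 332319432*(-1/46)) = 2227/(-12217*1/11 + 166159716/23) = 2227/(-12217/11 + 166159716/23) = 2227/(1827475885/253) = 2227*(253/1827475885) = 563431/1827475885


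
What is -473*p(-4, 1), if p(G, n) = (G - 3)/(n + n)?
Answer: 3311/2 ≈ 1655.5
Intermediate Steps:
p(G, n) = (-3 + G)/(2*n) (p(G, n) = (-3 + G)/((2*n)) = (-3 + G)*(1/(2*n)) = (-3 + G)/(2*n))
-473*p(-4, 1) = -473*(-3 - 4)/(2*1) = -473*(-7)/2 = -473*(-7/2) = 3311/2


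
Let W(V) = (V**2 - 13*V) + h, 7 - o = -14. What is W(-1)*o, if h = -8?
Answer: 126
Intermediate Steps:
o = 21 (o = 7 - 1*(-14) = 7 + 14 = 21)
W(V) = -8 + V**2 - 13*V (W(V) = (V**2 - 13*V) - 8 = -8 + V**2 - 13*V)
W(-1)*o = (-8 + (-1)**2 - 13*(-1))*21 = (-8 + 1 + 13)*21 = 6*21 = 126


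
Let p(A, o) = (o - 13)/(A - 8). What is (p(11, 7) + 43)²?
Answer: 1681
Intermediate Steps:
p(A, o) = (-13 + o)/(-8 + A)
(p(11, 7) + 43)² = ((-13 + 7)/(-8 + 11) + 43)² = (-6/3 + 43)² = ((⅓)*(-6) + 43)² = (-2 + 43)² = 41² = 1681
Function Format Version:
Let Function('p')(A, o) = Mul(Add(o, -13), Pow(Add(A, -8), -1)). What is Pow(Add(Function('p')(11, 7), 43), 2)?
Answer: 1681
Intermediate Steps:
Function('p')(A, o) = Mul(Pow(Add(-8, A), -1), Add(-13, o)) (Function('p')(A, o) = Mul(Add(-13, o), Pow(Add(-8, A), -1)) = Mul(Pow(Add(-8, A), -1), Add(-13, o)))
Pow(Add(Function('p')(11, 7), 43), 2) = Pow(Add(Mul(Pow(Add(-8, 11), -1), Add(-13, 7)), 43), 2) = Pow(Add(Mul(Pow(3, -1), -6), 43), 2) = Pow(Add(Mul(Rational(1, 3), -6), 43), 2) = Pow(Add(-2, 43), 2) = Pow(41, 2) = 1681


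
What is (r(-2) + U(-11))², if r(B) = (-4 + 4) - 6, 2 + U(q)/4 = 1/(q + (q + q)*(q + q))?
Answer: 43797924/223729 ≈ 195.76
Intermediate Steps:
U(q) = -8 + 4/(q + 4*q²) (U(q) = -8 + 4/(q + (q + q)*(q + q)) = -8 + 4/(q + (2*q)*(2*q)) = -8 + 4/(q + 4*q²))
r(B) = -6 (r(B) = 0 - 6 = -6)
(r(-2) + U(-11))² = (-6 + 4*(1 - 8*(-11)² - 2*(-11))/(-11*(1 + 4*(-11))))² = (-6 + 4*(-1/11)*(1 - 8*121 + 22)/(1 - 44))² = (-6 + 4*(-1/11)*(1 - 968 + 22)/(-43))² = (-6 + 4*(-1/11)*(-1/43)*(-945))² = (-6 - 3780/473)² = (-6618/473)² = 43797924/223729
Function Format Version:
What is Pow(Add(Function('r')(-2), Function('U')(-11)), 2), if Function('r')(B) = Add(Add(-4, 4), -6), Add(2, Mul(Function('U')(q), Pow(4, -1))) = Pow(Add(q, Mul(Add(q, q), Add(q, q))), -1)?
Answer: Rational(43797924, 223729) ≈ 195.76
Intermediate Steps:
Function('U')(q) = Add(-8, Mul(4, Pow(Add(q, Mul(4, Pow(q, 2))), -1))) (Function('U')(q) = Add(-8, Mul(4, Pow(Add(q, Mul(Add(q, q), Add(q, q))), -1))) = Add(-8, Mul(4, Pow(Add(q, Mul(Mul(2, q), Mul(2, q))), -1))) = Add(-8, Mul(4, Pow(Add(q, Mul(4, Pow(q, 2))), -1))))
Function('r')(B) = -6 (Function('r')(B) = Add(0, -6) = -6)
Pow(Add(Function('r')(-2), Function('U')(-11)), 2) = Pow(Add(-6, Mul(4, Pow(-11, -1), Pow(Add(1, Mul(4, -11)), -1), Add(1, Mul(-8, Pow(-11, 2)), Mul(-2, -11)))), 2) = Pow(Add(-6, Mul(4, Rational(-1, 11), Pow(Add(1, -44), -1), Add(1, Mul(-8, 121), 22))), 2) = Pow(Add(-6, Mul(4, Rational(-1, 11), Pow(-43, -1), Add(1, -968, 22))), 2) = Pow(Add(-6, Mul(4, Rational(-1, 11), Rational(-1, 43), -945)), 2) = Pow(Add(-6, Rational(-3780, 473)), 2) = Pow(Rational(-6618, 473), 2) = Rational(43797924, 223729)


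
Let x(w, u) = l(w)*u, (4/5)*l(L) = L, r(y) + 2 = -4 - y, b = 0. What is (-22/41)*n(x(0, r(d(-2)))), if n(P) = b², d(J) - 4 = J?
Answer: 0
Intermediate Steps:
d(J) = 4 + J
r(y) = -6 - y (r(y) = -2 + (-4 - y) = -6 - y)
l(L) = 5*L/4
x(w, u) = 5*u*w/4 (x(w, u) = (5*w/4)*u = 5*u*w/4)
n(P) = 0 (n(P) = 0² = 0)
(-22/41)*n(x(0, r(d(-2)))) = -22/41*0 = 0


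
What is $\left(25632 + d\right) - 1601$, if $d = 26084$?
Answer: $50115$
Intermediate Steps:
$\left(25632 + d\right) - 1601 = \left(25632 + 26084\right) - 1601 = 51716 - 1601 = 50115$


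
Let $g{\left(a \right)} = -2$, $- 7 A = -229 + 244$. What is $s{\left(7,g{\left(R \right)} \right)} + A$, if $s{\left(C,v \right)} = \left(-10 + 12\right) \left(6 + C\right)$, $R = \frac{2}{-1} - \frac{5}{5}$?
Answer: $\frac{167}{7} \approx 23.857$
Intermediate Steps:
$A = - \frac{15}{7}$ ($A = - \frac{-229 + 244}{7} = \left(- \frac{1}{7}\right) 15 = - \frac{15}{7} \approx -2.1429$)
$R = -3$ ($R = 2 \left(-1\right) - 1 = -2 - 1 = -3$)
$s{\left(C,v \right)} = 12 + 2 C$ ($s{\left(C,v \right)} = 2 \left(6 + C\right) = 12 + 2 C$)
$s{\left(7,g{\left(R \right)} \right)} + A = \left(12 + 2 \cdot 7\right) - \frac{15}{7} = \left(12 + 14\right) - \frac{15}{7} = 26 - \frac{15}{7} = \frac{167}{7}$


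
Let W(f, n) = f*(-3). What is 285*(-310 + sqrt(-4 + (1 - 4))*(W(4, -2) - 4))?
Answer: -88350 - 4560*I*sqrt(7) ≈ -88350.0 - 12065.0*I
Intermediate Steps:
W(f, n) = -3*f
285*(-310 + sqrt(-4 + (1 - 4))*(W(4, -2) - 4)) = 285*(-310 + sqrt(-4 + (1 - 4))*(-3*4 - 4)) = 285*(-310 + sqrt(-4 - 3)*(-12 - 4)) = 285*(-310 + sqrt(-7)*(-16)) = 285*(-310 + (I*sqrt(7))*(-16)) = 285*(-310 - 16*I*sqrt(7)) = -88350 - 4560*I*sqrt(7)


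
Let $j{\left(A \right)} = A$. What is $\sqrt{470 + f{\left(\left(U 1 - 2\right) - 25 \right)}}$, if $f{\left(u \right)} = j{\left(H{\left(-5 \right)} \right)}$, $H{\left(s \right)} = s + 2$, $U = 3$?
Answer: $\sqrt{467} \approx 21.61$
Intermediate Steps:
$H{\left(s \right)} = 2 + s$
$f{\left(u \right)} = -3$ ($f{\left(u \right)} = 2 - 5 = -3$)
$\sqrt{470 + f{\left(\left(U 1 - 2\right) - 25 \right)}} = \sqrt{470 - 3} = \sqrt{467}$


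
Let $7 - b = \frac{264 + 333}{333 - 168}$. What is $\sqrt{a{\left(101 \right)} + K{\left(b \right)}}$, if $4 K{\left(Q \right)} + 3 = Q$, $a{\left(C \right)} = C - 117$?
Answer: $\frac{i \sqrt{192445}}{110} \approx 3.988 i$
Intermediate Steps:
$a{\left(C \right)} = -117 + C$
$b = \frac{186}{55}$ ($b = 7 - \frac{264 + 333}{333 - 168} = 7 - \frac{597}{165} = 7 - 597 \cdot \frac{1}{165} = 7 - \frac{199}{55} = \frac{186}{55} \approx 3.3818$)
$K{\left(Q \right)} = - \frac{3}{4} + \frac{Q}{4}$
$\sqrt{a{\left(101 \right)} + K{\left(b \right)}} = \sqrt{\left(-117 + 101\right) + \left(- \frac{3}{4} + \frac{1}{4} \cdot \frac{186}{55}\right)} = \sqrt{-16 + \left(- \frac{3}{4} + \frac{93}{110}\right)} = \sqrt{-16 + \frac{21}{220}} = \sqrt{- \frac{3499}{220}} = \frac{i \sqrt{192445}}{110}$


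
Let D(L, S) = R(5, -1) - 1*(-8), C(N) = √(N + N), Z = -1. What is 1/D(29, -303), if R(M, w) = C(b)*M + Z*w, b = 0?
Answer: ⅑ ≈ 0.11111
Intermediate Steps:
C(N) = √2*√N (C(N) = √(2*N) = √2*√N)
R(M, w) = -w (R(M, w) = (√2*√0)*M - w = (√2*0)*M - w = 0*M - w = 0 - w = -w)
D(L, S) = 9 (D(L, S) = -1*(-1) - 1*(-8) = 1 + 8 = 9)
1/D(29, -303) = 1/9 = ⅑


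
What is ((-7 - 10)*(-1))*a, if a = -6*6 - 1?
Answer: -629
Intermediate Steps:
a = -37 (a = -36 - 1 = -37)
((-7 - 10)*(-1))*a = ((-7 - 10)*(-1))*(-37) = -17*(-1)*(-37) = 17*(-37) = -629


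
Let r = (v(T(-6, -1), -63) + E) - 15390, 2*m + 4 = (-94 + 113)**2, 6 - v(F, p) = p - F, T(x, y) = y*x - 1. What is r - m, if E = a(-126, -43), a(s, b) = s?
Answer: -31241/2 ≈ -15621.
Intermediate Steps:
T(x, y) = -1 + x*y (T(x, y) = x*y - 1 = -1 + x*y)
E = -126
v(F, p) = 6 + F - p (v(F, p) = 6 - (p - F) = 6 + (F - p) = 6 + F - p)
m = 357/2 (m = -2 + (-94 + 113)**2/2 = -2 + (1/2)*19**2 = -2 + (1/2)*361 = -2 + 361/2 = 357/2 ≈ 178.50)
r = -15442 (r = ((6 + (-1 - 6*(-1)) - 1*(-63)) - 126) - 15390 = ((6 + (-1 + 6) + 63) - 126) - 15390 = ((6 + 5 + 63) - 126) - 15390 = (74 - 126) - 15390 = -52 - 15390 = -15442)
r - m = -15442 - 1*357/2 = -15442 - 357/2 = -31241/2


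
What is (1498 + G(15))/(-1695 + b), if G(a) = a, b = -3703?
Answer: -1513/5398 ≈ -0.28029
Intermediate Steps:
(1498 + G(15))/(-1695 + b) = (1498 + 15)/(-1695 - 3703) = 1513/(-5398) = 1513*(-1/5398) = -1513/5398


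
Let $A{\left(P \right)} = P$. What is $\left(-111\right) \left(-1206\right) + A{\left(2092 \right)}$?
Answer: $135958$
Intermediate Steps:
$\left(-111\right) \left(-1206\right) + A{\left(2092 \right)} = \left(-111\right) \left(-1206\right) + 2092 = 133866 + 2092 = 135958$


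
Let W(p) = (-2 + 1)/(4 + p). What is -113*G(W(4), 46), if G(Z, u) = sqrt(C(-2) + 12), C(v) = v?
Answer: -113*sqrt(10) ≈ -357.34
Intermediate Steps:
W(p) = -1/(4 + p)
G(Z, u) = sqrt(10) (G(Z, u) = sqrt(-2 + 12) = sqrt(10))
-113*G(W(4), 46) = -113*sqrt(10)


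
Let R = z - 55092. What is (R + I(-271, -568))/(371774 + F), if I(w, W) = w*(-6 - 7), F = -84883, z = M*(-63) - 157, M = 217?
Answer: -65397/286891 ≈ -0.22795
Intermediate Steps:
z = -13828 (z = 217*(-63) - 157 = -13671 - 157 = -13828)
I(w, W) = -13*w (I(w, W) = w*(-13) = -13*w)
R = -68920 (R = -13828 - 55092 = -68920)
(R + I(-271, -568))/(371774 + F) = (-68920 - 13*(-271))/(371774 - 84883) = (-68920 + 3523)/286891 = -65397*1/286891 = -65397/286891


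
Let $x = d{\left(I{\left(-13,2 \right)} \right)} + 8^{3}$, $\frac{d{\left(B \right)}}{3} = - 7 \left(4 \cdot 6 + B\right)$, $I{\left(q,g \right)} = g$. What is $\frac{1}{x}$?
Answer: $- \frac{1}{34} \approx -0.029412$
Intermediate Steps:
$d{\left(B \right)} = -504 - 21 B$ ($d{\left(B \right)} = 3 \left(- 7 \left(4 \cdot 6 + B\right)\right) = 3 \left(- 7 \left(24 + B\right)\right) = 3 \left(-168 - 7 B\right) = -504 - 21 B$)
$x = -34$ ($x = \left(-504 - 42\right) + 8^{3} = \left(-504 - 42\right) + 512 = -546 + 512 = -34$)
$\frac{1}{x} = \frac{1}{-34} = - \frac{1}{34}$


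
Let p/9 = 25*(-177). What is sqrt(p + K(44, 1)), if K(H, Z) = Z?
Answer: 4*I*sqrt(2489) ≈ 199.56*I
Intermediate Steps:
p = -39825 (p = 9*(25*(-177)) = 9*(-4425) = -39825)
sqrt(p + K(44, 1)) = sqrt(-39825 + 1) = sqrt(-39824) = 4*I*sqrt(2489)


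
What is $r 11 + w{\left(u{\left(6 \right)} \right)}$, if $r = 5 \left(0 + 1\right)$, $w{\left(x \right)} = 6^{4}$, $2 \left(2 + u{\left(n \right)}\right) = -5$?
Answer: $1351$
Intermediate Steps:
$u{\left(n \right)} = - \frac{9}{2}$ ($u{\left(n \right)} = -2 + \frac{1}{2} \left(-5\right) = -2 - \frac{5}{2} = - \frac{9}{2}$)
$w{\left(x \right)} = 1296$
$r = 5$ ($r = 5 \cdot 1 = 5$)
$r 11 + w{\left(u{\left(6 \right)} \right)} = 5 \cdot 11 + 1296 = 55 + 1296 = 1351$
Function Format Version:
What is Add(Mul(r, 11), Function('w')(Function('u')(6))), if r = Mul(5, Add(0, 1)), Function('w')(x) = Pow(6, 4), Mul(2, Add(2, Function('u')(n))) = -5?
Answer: 1351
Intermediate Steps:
Function('u')(n) = Rational(-9, 2) (Function('u')(n) = Add(-2, Mul(Rational(1, 2), -5)) = Add(-2, Rational(-5, 2)) = Rational(-9, 2))
Function('w')(x) = 1296
r = 5 (r = Mul(5, 1) = 5)
Add(Mul(r, 11), Function('w')(Function('u')(6))) = Add(Mul(5, 11), 1296) = Add(55, 1296) = 1351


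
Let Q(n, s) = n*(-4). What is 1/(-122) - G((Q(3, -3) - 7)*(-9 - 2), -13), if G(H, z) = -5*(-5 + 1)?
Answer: -2441/122 ≈ -20.008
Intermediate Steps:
Q(n, s) = -4*n
G(H, z) = 20 (G(H, z) = -5*(-4) = 20)
1/(-122) - G((Q(3, -3) - 7)*(-9 - 2), -13) = 1/(-122) - 1*20 = -1/122 - 20 = -2441/122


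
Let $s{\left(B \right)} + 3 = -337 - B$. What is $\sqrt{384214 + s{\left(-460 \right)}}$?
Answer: $\sqrt{384334} \approx 619.95$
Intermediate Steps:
$s{\left(B \right)} = -340 - B$ ($s{\left(B \right)} = -3 - \left(337 + B\right) = -340 - B$)
$\sqrt{384214 + s{\left(-460 \right)}} = \sqrt{384214 - -120} = \sqrt{384214 + \left(-340 + 460\right)} = \sqrt{384214 + 120} = \sqrt{384334}$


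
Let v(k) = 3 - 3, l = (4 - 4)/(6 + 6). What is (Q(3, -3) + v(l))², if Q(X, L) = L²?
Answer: 81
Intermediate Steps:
l = 0 (l = 0/12 = 0*(1/12) = 0)
v(k) = 0
(Q(3, -3) + v(l))² = ((-3)² + 0)² = (9 + 0)² = 9² = 81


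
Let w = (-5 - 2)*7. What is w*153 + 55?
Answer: -7442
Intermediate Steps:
w = -49 (w = -7*7 = -49)
w*153 + 55 = -49*153 + 55 = -7497 + 55 = -7442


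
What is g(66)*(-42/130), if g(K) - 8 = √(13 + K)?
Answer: -168/65 - 21*√79/65 ≈ -5.4562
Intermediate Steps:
g(K) = 8 + √(13 + K)
g(66)*(-42/130) = (8 + √(13 + 66))*(-42/130) = (8 + √79)*(-42*1/130) = (8 + √79)*(-21/65) = -168/65 - 21*√79/65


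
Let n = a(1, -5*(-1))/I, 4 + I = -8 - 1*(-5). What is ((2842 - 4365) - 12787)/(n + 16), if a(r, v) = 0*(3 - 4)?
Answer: -7155/8 ≈ -894.38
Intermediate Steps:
a(r, v) = 0 (a(r, v) = 0*(-1) = 0)
I = -7 (I = -4 + (-8 - 1*(-5)) = -4 + (-8 + 5) = -4 - 3 = -7)
n = 0 (n = 0/(-7) = 0*(-⅐) = 0)
((2842 - 4365) - 12787)/(n + 16) = ((2842 - 4365) - 12787)/(0 + 16) = (-1523 - 12787)/16 = (1/16)*(-14310) = -7155/8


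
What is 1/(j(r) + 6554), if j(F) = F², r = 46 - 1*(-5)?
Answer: 1/9155 ≈ 0.00010923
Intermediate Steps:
r = 51 (r = 46 + 5 = 51)
1/(j(r) + 6554) = 1/(51² + 6554) = 1/(2601 + 6554) = 1/9155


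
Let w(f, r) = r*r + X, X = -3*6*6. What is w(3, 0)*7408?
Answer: -800064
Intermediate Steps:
X = -108 (X = -18*6 = -108)
w(f, r) = -108 + r**2 (w(f, r) = r*r - 108 = r**2 - 108 = -108 + r**2)
w(3, 0)*7408 = (-108 + 0**2)*7408 = (-108 + 0)*7408 = -108*7408 = -800064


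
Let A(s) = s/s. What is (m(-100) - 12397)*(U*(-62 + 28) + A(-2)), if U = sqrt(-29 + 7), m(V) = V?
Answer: -12497 + 424898*I*sqrt(22) ≈ -12497.0 + 1.9929e+6*I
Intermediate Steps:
A(s) = 1
U = I*sqrt(22) (U = sqrt(-22) = I*sqrt(22) ≈ 4.6904*I)
(m(-100) - 12397)*(U*(-62 + 28) + A(-2)) = (-100 - 12397)*((I*sqrt(22))*(-62 + 28) + 1) = -12497*((I*sqrt(22))*(-34) + 1) = -12497*(-34*I*sqrt(22) + 1) = -12497*(1 - 34*I*sqrt(22)) = -12497 + 424898*I*sqrt(22)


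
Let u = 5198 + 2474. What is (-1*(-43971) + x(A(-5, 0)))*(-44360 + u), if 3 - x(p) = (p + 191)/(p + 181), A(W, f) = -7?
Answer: -140355300448/87 ≈ -1.6133e+9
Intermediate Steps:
u = 7672
x(p) = 3 - (191 + p)/(181 + p) (x(p) = 3 - (p + 191)/(p + 181) = 3 - (191 + p)/(181 + p))
(-1*(-43971) + x(A(-5, 0)))*(-44360 + u) = (-1*(-43971) + 2*(176 - 7)/(181 - 7))*(-44360 + 7672) = (43971 + 2*169/174)*(-36688) = (43971 + 2*(1/174)*169)*(-36688) = (43971 + 169/87)*(-36688) = (3825646/87)*(-36688) = -140355300448/87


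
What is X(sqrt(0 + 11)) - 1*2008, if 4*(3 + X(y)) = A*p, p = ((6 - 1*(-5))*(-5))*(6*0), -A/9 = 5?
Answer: -2011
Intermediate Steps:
A = -45 (A = -9*5 = -45)
p = 0 (p = ((6 + 5)*(-5))*0 = (11*(-5))*0 = -55*0 = 0)
X(y) = -3 (X(y) = -3 + (-45*0)/4 = -3 + (1/4)*0 = -3 + 0 = -3)
X(sqrt(0 + 11)) - 1*2008 = -3 - 1*2008 = -3 - 2008 = -2011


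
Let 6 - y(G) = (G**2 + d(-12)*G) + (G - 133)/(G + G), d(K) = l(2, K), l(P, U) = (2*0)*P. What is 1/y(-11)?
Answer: -11/1337 ≈ -0.0082274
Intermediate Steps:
l(P, U) = 0 (l(P, U) = 0*P = 0)
d(K) = 0
y(G) = 6 - G**2 - (-133 + G)/(2*G) (y(G) = 6 - ((G**2 + 0*G) + (G - 133)/(G + G)) = 6 - ((G**2 + 0) + (-133 + G)/((2*G))) = 6 - (G**2 + (-133 + G)*(1/(2*G))) = 6 - (G**2 + (-133 + G)/(2*G)) = 6 + (-G**2 - (-133 + G)/(2*G)) = 6 - G**2 - (-133 + G)/(2*G))
1/y(-11) = 1/(11/2 - 1*(-11)**2 + (133/2)/(-11)) = 1/(11/2 - 1*121 + (133/2)*(-1/11)) = 1/(11/2 - 121 - 133/22) = 1/(-1337/11) = -11/1337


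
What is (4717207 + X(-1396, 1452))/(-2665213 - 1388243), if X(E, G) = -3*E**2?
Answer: 1129241/4053456 ≈ 0.27859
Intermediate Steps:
(4717207 + X(-1396, 1452))/(-2665213 - 1388243) = (4717207 - 3*(-1396)**2)/(-2665213 - 1388243) = (4717207 - 3*1948816)/(-4053456) = (4717207 - 5846448)*(-1/4053456) = -1129241*(-1/4053456) = 1129241/4053456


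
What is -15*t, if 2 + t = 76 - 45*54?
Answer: 35340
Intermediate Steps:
t = -2356 (t = -2 + (76 - 45*54) = -2 + (76 - 2430) = -2 - 2354 = -2356)
-15*t = -15*(-2356) = 35340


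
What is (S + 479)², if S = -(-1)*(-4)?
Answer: 225625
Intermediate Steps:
S = -4 (S = -1*4 = -4)
(S + 479)² = (-4 + 479)² = 475² = 225625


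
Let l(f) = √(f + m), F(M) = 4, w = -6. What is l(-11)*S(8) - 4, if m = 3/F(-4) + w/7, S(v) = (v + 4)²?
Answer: -4 + 72*I*√2177/7 ≈ -4.0 + 479.91*I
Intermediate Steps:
S(v) = (4 + v)²
m = -3/28 (m = 3/4 - 6/7 = 3*(¼) - 6*⅐ = ¾ - 6/7 = -3/28 ≈ -0.10714)
l(f) = √(-3/28 + f) (l(f) = √(f - 3/28) = √(-3/28 + f))
l(-11)*S(8) - 4 = (√(-21 + 196*(-11))/14)*(4 + 8)² - 4 = (√(-21 - 2156)/14)*12² - 4 = (√(-2177)/14)*144 - 4 = ((I*√2177)/14)*144 - 4 = (I*√2177/14)*144 - 4 = 72*I*√2177/7 - 4 = -4 + 72*I*√2177/7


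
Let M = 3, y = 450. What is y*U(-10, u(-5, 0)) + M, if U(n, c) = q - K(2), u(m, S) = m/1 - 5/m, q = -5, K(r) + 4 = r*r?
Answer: -2247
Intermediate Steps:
K(r) = -4 + r**2 (K(r) = -4 + r*r = -4 + r**2)
u(m, S) = m - 5/m (u(m, S) = m*1 - 5/m = m - 5/m)
U(n, c) = -5 (U(n, c) = -5 - (-4 + 2**2) = -5 - (-4 + 4) = -5 - 1*0 = -5 + 0 = -5)
y*U(-10, u(-5, 0)) + M = 450*(-5) + 3 = -2250 + 3 = -2247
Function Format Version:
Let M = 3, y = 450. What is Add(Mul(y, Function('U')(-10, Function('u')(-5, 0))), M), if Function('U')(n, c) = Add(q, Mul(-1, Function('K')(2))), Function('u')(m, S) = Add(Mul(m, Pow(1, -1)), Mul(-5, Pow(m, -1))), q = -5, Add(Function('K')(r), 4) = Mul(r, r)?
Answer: -2247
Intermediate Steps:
Function('K')(r) = Add(-4, Pow(r, 2)) (Function('K')(r) = Add(-4, Mul(r, r)) = Add(-4, Pow(r, 2)))
Function('u')(m, S) = Add(m, Mul(-5, Pow(m, -1))) (Function('u')(m, S) = Add(Mul(m, 1), Mul(-5, Pow(m, -1))) = Add(m, Mul(-5, Pow(m, -1))))
Function('U')(n, c) = -5 (Function('U')(n, c) = Add(-5, Mul(-1, Add(-4, Pow(2, 2)))) = Add(-5, Mul(-1, Add(-4, 4))) = Add(-5, Mul(-1, 0)) = Add(-5, 0) = -5)
Add(Mul(y, Function('U')(-10, Function('u')(-5, 0))), M) = Add(Mul(450, -5), 3) = Add(-2250, 3) = -2247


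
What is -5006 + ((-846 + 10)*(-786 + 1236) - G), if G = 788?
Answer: -381994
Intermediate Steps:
-5006 + ((-846 + 10)*(-786 + 1236) - G) = -5006 + ((-846 + 10)*(-786 + 1236) - 1*788) = -5006 + (-836*450 - 788) = -5006 + (-376200 - 788) = -5006 - 376988 = -381994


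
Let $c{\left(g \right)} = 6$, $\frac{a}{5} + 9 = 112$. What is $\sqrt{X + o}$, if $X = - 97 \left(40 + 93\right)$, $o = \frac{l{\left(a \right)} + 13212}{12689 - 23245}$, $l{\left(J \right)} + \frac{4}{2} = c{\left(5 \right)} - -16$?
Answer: $\frac{i \sqrt{89855435033}}{2639} \approx 113.59 i$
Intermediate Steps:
$a = 515$ ($a = -45 + 5 \cdot 112 = -45 + 560 = 515$)
$l{\left(J \right)} = 20$ ($l{\left(J \right)} = -2 + \left(6 - -16\right) = -2 + \left(6 + 16\right) = -2 + 22 = 20$)
$o = - \frac{3308}{2639}$ ($o = \frac{20 + 13212}{12689 - 23245} = \frac{13232}{-10556} = 13232 \left(- \frac{1}{10556}\right) = - \frac{3308}{2639} \approx -1.2535$)
$X = -12901$ ($X = \left(-97\right) 133 = -12901$)
$\sqrt{X + o} = \sqrt{-12901 - \frac{3308}{2639}} = \sqrt{- \frac{34049047}{2639}} = \frac{i \sqrt{89855435033}}{2639}$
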